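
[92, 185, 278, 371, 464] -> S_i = 92 + 93*i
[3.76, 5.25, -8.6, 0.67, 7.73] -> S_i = Random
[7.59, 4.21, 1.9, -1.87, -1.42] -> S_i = Random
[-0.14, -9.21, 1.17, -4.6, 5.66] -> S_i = Random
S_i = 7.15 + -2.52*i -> [7.15, 4.63, 2.11, -0.41, -2.93]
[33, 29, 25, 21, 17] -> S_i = 33 + -4*i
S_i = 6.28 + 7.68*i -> [6.28, 13.96, 21.64, 29.32, 37.0]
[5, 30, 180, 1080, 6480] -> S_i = 5*6^i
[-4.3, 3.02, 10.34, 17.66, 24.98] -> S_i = -4.30 + 7.32*i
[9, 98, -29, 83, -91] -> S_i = Random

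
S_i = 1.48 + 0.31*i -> [1.48, 1.79, 2.1, 2.41, 2.72]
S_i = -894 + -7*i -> [-894, -901, -908, -915, -922]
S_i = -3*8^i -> [-3, -24, -192, -1536, -12288]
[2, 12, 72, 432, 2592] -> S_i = 2*6^i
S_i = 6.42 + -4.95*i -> [6.42, 1.47, -3.48, -8.43, -13.38]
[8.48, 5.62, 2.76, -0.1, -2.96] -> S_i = 8.48 + -2.86*i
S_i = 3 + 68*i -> [3, 71, 139, 207, 275]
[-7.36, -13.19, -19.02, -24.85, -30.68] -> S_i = -7.36 + -5.83*i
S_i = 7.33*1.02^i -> [7.33, 7.48, 7.63, 7.78, 7.93]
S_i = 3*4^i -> [3, 12, 48, 192, 768]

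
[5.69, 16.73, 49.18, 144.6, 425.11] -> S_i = 5.69*2.94^i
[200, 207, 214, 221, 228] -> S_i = 200 + 7*i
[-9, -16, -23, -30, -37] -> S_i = -9 + -7*i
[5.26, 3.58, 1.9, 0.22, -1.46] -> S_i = 5.26 + -1.68*i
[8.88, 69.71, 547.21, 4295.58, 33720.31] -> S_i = 8.88*7.85^i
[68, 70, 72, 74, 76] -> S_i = 68 + 2*i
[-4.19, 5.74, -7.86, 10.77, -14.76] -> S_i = -4.19*(-1.37)^i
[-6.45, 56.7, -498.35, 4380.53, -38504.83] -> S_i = -6.45*(-8.79)^i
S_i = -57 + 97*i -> [-57, 40, 137, 234, 331]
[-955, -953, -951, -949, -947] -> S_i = -955 + 2*i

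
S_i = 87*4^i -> [87, 348, 1392, 5568, 22272]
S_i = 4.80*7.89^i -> [4.8, 37.87, 298.81, 2357.61, 18601.55]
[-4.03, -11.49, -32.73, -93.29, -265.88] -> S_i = -4.03*2.85^i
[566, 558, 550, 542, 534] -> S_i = 566 + -8*i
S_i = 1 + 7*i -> [1, 8, 15, 22, 29]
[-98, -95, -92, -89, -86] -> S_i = -98 + 3*i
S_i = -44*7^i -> [-44, -308, -2156, -15092, -105644]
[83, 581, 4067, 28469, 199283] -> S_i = 83*7^i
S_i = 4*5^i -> [4, 20, 100, 500, 2500]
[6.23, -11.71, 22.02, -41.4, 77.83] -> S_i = 6.23*(-1.88)^i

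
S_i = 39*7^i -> [39, 273, 1911, 13377, 93639]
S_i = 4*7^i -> [4, 28, 196, 1372, 9604]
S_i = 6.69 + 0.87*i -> [6.69, 7.56, 8.43, 9.3, 10.17]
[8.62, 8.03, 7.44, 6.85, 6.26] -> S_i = 8.62 + -0.59*i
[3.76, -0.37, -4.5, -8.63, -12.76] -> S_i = 3.76 + -4.13*i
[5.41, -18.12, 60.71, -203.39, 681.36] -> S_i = 5.41*(-3.35)^i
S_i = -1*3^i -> [-1, -3, -9, -27, -81]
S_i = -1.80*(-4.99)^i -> [-1.8, 8.98, -44.82, 223.65, -1116.03]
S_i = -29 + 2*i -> [-29, -27, -25, -23, -21]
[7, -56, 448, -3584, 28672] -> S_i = 7*-8^i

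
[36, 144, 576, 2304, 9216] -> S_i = 36*4^i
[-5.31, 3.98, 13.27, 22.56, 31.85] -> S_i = -5.31 + 9.29*i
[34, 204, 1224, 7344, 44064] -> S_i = 34*6^i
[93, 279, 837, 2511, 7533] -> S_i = 93*3^i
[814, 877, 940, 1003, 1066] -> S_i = 814 + 63*i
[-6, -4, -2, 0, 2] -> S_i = -6 + 2*i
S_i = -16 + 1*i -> [-16, -15, -14, -13, -12]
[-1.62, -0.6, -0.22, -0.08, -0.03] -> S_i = -1.62*0.37^i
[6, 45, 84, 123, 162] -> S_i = 6 + 39*i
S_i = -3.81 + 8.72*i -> [-3.81, 4.91, 13.63, 22.35, 31.07]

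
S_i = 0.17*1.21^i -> [0.17, 0.21, 0.25, 0.3, 0.36]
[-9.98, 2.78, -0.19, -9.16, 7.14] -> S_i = Random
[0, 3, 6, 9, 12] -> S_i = 0 + 3*i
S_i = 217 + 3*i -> [217, 220, 223, 226, 229]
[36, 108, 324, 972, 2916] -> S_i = 36*3^i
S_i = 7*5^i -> [7, 35, 175, 875, 4375]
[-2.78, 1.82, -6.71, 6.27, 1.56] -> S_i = Random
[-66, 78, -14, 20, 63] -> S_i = Random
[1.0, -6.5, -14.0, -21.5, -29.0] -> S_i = 1.00 + -7.50*i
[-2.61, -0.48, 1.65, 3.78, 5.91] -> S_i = -2.61 + 2.13*i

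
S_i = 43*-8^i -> [43, -344, 2752, -22016, 176128]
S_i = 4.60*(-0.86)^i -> [4.6, -3.96, 3.4, -2.93, 2.52]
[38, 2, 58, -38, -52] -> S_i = Random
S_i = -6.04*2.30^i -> [-6.04, -13.89, -31.95, -73.49, -169.02]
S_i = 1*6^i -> [1, 6, 36, 216, 1296]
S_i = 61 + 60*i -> [61, 121, 181, 241, 301]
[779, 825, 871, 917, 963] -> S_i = 779 + 46*i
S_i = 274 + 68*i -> [274, 342, 410, 478, 546]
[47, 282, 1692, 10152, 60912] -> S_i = 47*6^i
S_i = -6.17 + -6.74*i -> [-6.17, -12.91, -19.65, -26.39, -33.13]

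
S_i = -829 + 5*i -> [-829, -824, -819, -814, -809]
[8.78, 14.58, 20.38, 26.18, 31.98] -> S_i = 8.78 + 5.80*i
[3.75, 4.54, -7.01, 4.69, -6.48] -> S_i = Random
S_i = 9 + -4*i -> [9, 5, 1, -3, -7]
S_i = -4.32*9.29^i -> [-4.32, -40.13, -372.83, -3463.63, -32177.08]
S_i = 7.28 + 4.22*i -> [7.28, 11.5, 15.72, 19.94, 24.16]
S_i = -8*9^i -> [-8, -72, -648, -5832, -52488]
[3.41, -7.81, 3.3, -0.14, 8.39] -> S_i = Random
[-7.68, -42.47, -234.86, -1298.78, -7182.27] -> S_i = -7.68*5.53^i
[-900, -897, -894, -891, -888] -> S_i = -900 + 3*i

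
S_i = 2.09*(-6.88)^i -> [2.09, -14.38, 98.93, -680.63, 4682.74]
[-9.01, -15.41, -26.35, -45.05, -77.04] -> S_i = -9.01*1.71^i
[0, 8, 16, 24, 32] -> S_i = 0 + 8*i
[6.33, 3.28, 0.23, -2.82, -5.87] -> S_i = 6.33 + -3.05*i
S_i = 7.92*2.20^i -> [7.92, 17.42, 38.33, 84.33, 185.53]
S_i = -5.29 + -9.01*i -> [-5.29, -14.3, -23.31, -32.32, -41.33]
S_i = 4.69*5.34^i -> [4.69, 25.04, 133.74, 714.16, 3813.62]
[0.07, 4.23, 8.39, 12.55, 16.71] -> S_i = 0.07 + 4.16*i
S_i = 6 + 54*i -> [6, 60, 114, 168, 222]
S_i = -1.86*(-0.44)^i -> [-1.86, 0.82, -0.36, 0.16, -0.07]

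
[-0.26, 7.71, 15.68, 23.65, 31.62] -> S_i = -0.26 + 7.97*i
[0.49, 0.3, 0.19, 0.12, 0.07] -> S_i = 0.49*0.62^i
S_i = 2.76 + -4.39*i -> [2.76, -1.63, -6.02, -10.41, -14.8]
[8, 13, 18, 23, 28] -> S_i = 8 + 5*i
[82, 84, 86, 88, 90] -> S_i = 82 + 2*i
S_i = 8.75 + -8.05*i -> [8.75, 0.7, -7.35, -15.4, -23.45]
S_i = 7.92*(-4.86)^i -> [7.92, -38.49, 187.07, -909.15, 4418.45]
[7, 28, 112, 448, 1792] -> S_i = 7*4^i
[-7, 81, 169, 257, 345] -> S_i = -7 + 88*i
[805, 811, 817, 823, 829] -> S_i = 805 + 6*i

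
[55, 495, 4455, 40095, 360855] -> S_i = 55*9^i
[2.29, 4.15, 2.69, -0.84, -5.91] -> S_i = Random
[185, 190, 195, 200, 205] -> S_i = 185 + 5*i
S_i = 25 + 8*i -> [25, 33, 41, 49, 57]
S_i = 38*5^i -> [38, 190, 950, 4750, 23750]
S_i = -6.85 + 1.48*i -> [-6.85, -5.37, -3.89, -2.41, -0.93]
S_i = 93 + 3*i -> [93, 96, 99, 102, 105]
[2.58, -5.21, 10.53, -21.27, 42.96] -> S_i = 2.58*(-2.02)^i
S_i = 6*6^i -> [6, 36, 216, 1296, 7776]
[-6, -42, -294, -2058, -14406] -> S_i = -6*7^i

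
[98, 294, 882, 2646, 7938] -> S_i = 98*3^i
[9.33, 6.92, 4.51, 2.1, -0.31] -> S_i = 9.33 + -2.41*i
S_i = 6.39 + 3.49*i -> [6.39, 9.88, 13.37, 16.86, 20.35]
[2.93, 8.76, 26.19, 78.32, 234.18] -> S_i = 2.93*2.99^i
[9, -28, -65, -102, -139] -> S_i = 9 + -37*i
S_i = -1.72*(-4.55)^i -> [-1.72, 7.83, -35.61, 162.02, -737.18]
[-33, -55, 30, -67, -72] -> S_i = Random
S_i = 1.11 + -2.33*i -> [1.11, -1.22, -3.55, -5.88, -8.21]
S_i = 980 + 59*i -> [980, 1039, 1098, 1157, 1216]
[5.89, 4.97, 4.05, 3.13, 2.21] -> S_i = 5.89 + -0.92*i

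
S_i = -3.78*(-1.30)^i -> [-3.78, 4.91, -6.39, 8.3, -10.8]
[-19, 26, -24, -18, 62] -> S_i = Random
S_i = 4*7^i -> [4, 28, 196, 1372, 9604]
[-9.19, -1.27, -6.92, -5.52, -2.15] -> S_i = Random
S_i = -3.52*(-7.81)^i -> [-3.52, 27.49, -214.71, 1676.86, -13096.25]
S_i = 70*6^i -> [70, 420, 2520, 15120, 90720]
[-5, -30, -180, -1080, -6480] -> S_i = -5*6^i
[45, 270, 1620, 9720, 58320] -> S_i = 45*6^i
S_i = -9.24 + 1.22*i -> [-9.24, -8.02, -6.8, -5.58, -4.36]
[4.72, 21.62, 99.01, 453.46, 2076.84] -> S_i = 4.72*4.58^i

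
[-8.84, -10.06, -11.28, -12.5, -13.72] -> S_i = -8.84 + -1.22*i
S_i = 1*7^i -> [1, 7, 49, 343, 2401]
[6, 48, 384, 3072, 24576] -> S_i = 6*8^i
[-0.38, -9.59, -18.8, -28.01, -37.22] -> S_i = -0.38 + -9.21*i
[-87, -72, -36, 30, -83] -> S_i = Random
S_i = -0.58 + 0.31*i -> [-0.58, -0.27, 0.04, 0.35, 0.66]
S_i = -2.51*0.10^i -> [-2.51, -0.25, -0.03, -0.0, -0.0]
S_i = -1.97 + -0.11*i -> [-1.97, -2.08, -2.19, -2.3, -2.41]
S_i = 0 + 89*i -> [0, 89, 178, 267, 356]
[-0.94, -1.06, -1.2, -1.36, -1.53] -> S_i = -0.94*1.13^i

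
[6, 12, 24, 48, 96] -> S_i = 6*2^i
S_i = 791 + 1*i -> [791, 792, 793, 794, 795]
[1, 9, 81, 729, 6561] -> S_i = 1*9^i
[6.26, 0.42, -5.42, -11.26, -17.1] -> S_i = 6.26 + -5.84*i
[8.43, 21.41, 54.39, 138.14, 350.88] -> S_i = 8.43*2.54^i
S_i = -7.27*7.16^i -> [-7.27, -52.05, -372.7, -2668.54, -19106.74]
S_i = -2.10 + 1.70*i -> [-2.1, -0.4, 1.3, 3.0, 4.7]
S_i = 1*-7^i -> [1, -7, 49, -343, 2401]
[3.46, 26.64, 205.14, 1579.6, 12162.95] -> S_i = 3.46*7.70^i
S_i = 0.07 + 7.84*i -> [0.07, 7.91, 15.75, 23.59, 31.43]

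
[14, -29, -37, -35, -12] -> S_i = Random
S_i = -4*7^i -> [-4, -28, -196, -1372, -9604]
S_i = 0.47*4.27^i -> [0.47, 2.01, 8.57, 36.59, 156.25]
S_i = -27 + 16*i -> [-27, -11, 5, 21, 37]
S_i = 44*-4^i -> [44, -176, 704, -2816, 11264]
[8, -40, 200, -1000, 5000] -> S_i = 8*-5^i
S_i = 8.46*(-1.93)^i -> [8.46, -16.33, 31.51, -60.82, 117.38]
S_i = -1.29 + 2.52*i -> [-1.29, 1.23, 3.75, 6.27, 8.79]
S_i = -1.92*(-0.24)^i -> [-1.92, 0.46, -0.11, 0.03, -0.01]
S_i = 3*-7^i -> [3, -21, 147, -1029, 7203]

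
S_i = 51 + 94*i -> [51, 145, 239, 333, 427]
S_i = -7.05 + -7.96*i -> [-7.05, -15.01, -22.97, -30.93, -38.89]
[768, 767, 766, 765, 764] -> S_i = 768 + -1*i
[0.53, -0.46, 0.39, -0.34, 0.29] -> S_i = 0.53*(-0.86)^i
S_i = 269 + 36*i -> [269, 305, 341, 377, 413]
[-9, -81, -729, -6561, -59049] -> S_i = -9*9^i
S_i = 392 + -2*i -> [392, 390, 388, 386, 384]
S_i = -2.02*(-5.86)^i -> [-2.02, 11.84, -69.37, 406.48, -2382.0]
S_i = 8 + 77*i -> [8, 85, 162, 239, 316]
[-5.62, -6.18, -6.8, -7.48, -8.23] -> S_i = -5.62*1.10^i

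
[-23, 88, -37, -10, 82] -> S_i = Random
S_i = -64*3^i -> [-64, -192, -576, -1728, -5184]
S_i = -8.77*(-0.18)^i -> [-8.77, 1.58, -0.28, 0.05, -0.01]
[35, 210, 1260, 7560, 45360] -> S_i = 35*6^i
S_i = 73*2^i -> [73, 146, 292, 584, 1168]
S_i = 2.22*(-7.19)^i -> [2.22, -15.96, 114.77, -825.16, 5932.92]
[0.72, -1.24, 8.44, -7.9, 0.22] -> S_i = Random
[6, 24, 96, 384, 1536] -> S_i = 6*4^i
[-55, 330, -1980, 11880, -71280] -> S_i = -55*-6^i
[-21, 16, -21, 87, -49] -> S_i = Random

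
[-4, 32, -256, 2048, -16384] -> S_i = -4*-8^i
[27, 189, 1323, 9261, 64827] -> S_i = 27*7^i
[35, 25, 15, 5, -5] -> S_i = 35 + -10*i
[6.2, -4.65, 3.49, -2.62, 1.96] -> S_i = 6.20*(-0.75)^i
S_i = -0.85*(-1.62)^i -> [-0.85, 1.38, -2.23, 3.61, -5.85]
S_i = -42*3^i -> [-42, -126, -378, -1134, -3402]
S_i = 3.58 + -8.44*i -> [3.58, -4.86, -13.3, -21.74, -30.18]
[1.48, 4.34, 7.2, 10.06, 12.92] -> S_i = 1.48 + 2.86*i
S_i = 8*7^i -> [8, 56, 392, 2744, 19208]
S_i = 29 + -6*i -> [29, 23, 17, 11, 5]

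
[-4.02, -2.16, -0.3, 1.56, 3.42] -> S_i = -4.02 + 1.86*i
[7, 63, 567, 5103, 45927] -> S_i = 7*9^i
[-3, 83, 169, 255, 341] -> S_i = -3 + 86*i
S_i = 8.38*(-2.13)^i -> [8.38, -17.85, 38.02, -80.98, 172.49]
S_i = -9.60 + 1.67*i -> [-9.6, -7.93, -6.26, -4.59, -2.92]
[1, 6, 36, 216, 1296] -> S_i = 1*6^i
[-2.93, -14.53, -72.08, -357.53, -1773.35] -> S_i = -2.93*4.96^i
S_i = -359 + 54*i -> [-359, -305, -251, -197, -143]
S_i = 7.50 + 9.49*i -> [7.5, 16.99, 26.48, 35.97, 45.46]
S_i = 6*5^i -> [6, 30, 150, 750, 3750]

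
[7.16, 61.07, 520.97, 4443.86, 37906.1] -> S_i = 7.16*8.53^i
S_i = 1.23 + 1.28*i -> [1.23, 2.51, 3.79, 5.07, 6.35]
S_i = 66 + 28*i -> [66, 94, 122, 150, 178]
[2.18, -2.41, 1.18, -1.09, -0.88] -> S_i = Random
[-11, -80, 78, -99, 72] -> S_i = Random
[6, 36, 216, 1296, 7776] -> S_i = 6*6^i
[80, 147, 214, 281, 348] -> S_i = 80 + 67*i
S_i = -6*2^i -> [-6, -12, -24, -48, -96]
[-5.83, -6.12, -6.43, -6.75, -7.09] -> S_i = -5.83*1.05^i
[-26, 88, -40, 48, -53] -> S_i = Random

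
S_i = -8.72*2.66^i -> [-8.72, -23.2, -61.7, -164.12, -436.56]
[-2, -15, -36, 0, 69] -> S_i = Random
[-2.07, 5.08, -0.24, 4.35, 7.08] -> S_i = Random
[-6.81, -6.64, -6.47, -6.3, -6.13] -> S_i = -6.81 + 0.17*i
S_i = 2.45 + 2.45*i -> [2.45, 4.9, 7.35, 9.8, 12.25]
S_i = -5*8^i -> [-5, -40, -320, -2560, -20480]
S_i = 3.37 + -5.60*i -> [3.37, -2.23, -7.83, -13.43, -19.03]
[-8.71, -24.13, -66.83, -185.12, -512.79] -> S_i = -8.71*2.77^i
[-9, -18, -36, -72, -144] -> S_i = -9*2^i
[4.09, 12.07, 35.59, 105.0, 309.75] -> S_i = 4.09*2.95^i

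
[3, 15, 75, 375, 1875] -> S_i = 3*5^i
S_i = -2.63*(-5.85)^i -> [-2.63, 15.39, -90.01, 526.53, -3080.2]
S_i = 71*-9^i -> [71, -639, 5751, -51759, 465831]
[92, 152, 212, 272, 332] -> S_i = 92 + 60*i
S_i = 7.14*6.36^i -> [7.14, 45.41, 288.81, 1836.83, 11682.25]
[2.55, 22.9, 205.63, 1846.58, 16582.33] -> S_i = 2.55*8.98^i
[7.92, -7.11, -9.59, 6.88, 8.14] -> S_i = Random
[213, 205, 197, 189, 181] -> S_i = 213 + -8*i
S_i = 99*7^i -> [99, 693, 4851, 33957, 237699]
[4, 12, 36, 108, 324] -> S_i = 4*3^i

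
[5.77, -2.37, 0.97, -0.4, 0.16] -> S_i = 5.77*(-0.41)^i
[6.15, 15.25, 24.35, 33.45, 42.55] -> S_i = 6.15 + 9.10*i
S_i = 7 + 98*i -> [7, 105, 203, 301, 399]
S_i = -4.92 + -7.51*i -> [-4.92, -12.43, -19.94, -27.45, -34.96]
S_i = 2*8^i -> [2, 16, 128, 1024, 8192]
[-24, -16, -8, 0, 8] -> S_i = -24 + 8*i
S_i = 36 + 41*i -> [36, 77, 118, 159, 200]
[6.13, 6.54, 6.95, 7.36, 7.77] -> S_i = 6.13 + 0.41*i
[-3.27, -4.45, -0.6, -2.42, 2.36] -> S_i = Random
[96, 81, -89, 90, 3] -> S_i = Random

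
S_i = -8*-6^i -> [-8, 48, -288, 1728, -10368]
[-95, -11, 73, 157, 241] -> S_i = -95 + 84*i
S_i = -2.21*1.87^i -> [-2.21, -4.13, -7.73, -14.45, -27.02]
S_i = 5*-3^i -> [5, -15, 45, -135, 405]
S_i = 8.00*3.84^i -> [8.0, 30.72, 117.96, 452.98, 1739.46]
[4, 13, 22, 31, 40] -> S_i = 4 + 9*i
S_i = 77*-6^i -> [77, -462, 2772, -16632, 99792]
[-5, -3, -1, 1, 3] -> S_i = -5 + 2*i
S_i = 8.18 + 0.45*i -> [8.18, 8.63, 9.08, 9.53, 9.98]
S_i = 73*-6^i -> [73, -438, 2628, -15768, 94608]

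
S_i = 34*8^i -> [34, 272, 2176, 17408, 139264]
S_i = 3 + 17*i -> [3, 20, 37, 54, 71]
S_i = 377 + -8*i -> [377, 369, 361, 353, 345]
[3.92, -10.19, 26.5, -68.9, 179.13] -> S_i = 3.92*(-2.60)^i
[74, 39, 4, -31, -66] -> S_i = 74 + -35*i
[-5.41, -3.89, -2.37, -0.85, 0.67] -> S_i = -5.41 + 1.52*i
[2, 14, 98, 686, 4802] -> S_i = 2*7^i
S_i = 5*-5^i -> [5, -25, 125, -625, 3125]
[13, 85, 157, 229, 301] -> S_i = 13 + 72*i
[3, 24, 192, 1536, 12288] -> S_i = 3*8^i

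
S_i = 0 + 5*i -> [0, 5, 10, 15, 20]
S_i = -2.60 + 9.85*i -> [-2.6, 7.25, 17.1, 26.95, 36.8]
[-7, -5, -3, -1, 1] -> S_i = -7 + 2*i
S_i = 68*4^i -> [68, 272, 1088, 4352, 17408]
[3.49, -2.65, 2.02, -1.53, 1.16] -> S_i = 3.49*(-0.76)^i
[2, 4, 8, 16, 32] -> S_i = 2*2^i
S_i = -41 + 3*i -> [-41, -38, -35, -32, -29]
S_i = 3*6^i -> [3, 18, 108, 648, 3888]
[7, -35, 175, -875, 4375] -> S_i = 7*-5^i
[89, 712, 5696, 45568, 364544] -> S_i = 89*8^i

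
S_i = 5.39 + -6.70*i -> [5.39, -1.31, -8.01, -14.71, -21.41]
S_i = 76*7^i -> [76, 532, 3724, 26068, 182476]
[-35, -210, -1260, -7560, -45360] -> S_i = -35*6^i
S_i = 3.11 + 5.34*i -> [3.11, 8.45, 13.79, 19.13, 24.47]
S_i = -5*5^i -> [-5, -25, -125, -625, -3125]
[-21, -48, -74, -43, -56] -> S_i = Random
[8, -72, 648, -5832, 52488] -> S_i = 8*-9^i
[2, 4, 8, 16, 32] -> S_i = 2*2^i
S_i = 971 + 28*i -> [971, 999, 1027, 1055, 1083]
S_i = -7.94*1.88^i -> [-7.94, -14.93, -28.06, -52.76, -99.19]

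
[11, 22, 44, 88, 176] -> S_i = 11*2^i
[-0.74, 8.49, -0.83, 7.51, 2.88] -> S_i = Random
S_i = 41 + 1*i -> [41, 42, 43, 44, 45]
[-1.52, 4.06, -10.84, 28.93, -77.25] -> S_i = -1.52*(-2.67)^i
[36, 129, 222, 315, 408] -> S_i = 36 + 93*i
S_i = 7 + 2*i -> [7, 9, 11, 13, 15]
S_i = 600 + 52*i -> [600, 652, 704, 756, 808]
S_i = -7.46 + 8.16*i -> [-7.46, 0.7, 8.86, 17.02, 25.18]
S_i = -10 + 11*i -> [-10, 1, 12, 23, 34]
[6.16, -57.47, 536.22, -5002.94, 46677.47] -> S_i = 6.16*(-9.33)^i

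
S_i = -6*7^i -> [-6, -42, -294, -2058, -14406]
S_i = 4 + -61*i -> [4, -57, -118, -179, -240]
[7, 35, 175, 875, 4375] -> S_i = 7*5^i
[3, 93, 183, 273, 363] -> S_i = 3 + 90*i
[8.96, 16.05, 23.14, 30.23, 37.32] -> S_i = 8.96 + 7.09*i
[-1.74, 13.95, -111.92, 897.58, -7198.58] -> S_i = -1.74*(-8.02)^i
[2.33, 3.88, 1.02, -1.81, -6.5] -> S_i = Random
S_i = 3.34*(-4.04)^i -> [3.34, -13.49, 54.51, -220.24, 889.76]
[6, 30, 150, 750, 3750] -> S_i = 6*5^i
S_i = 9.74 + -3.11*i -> [9.74, 6.63, 3.52, 0.41, -2.7]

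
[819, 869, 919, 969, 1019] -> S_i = 819 + 50*i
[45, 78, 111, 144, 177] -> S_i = 45 + 33*i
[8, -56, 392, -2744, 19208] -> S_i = 8*-7^i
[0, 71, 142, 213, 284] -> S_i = 0 + 71*i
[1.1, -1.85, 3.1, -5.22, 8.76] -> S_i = 1.10*(-1.68)^i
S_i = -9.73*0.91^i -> [-9.73, -8.85, -8.06, -7.33, -6.67]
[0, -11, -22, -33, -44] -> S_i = 0 + -11*i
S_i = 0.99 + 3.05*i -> [0.99, 4.04, 7.09, 10.14, 13.19]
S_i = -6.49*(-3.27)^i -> [-6.49, 21.22, -69.4, 226.93, -742.05]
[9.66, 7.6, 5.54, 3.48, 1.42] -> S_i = 9.66 + -2.06*i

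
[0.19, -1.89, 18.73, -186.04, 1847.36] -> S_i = 0.19*(-9.93)^i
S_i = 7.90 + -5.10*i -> [7.9, 2.8, -2.3, -7.4, -12.5]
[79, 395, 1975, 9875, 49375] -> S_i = 79*5^i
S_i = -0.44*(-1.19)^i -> [-0.44, 0.52, -0.62, 0.74, -0.88]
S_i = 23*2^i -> [23, 46, 92, 184, 368]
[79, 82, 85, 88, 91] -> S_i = 79 + 3*i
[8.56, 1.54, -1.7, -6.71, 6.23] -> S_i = Random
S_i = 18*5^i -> [18, 90, 450, 2250, 11250]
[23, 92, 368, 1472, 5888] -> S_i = 23*4^i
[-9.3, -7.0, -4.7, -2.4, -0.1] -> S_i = -9.30 + 2.30*i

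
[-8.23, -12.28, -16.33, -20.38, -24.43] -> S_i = -8.23 + -4.05*i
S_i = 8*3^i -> [8, 24, 72, 216, 648]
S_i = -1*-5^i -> [-1, 5, -25, 125, -625]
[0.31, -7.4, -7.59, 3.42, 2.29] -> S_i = Random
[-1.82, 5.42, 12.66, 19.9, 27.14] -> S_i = -1.82 + 7.24*i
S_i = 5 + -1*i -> [5, 4, 3, 2, 1]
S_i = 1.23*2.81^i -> [1.23, 3.46, 9.71, 27.29, 76.69]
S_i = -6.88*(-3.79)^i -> [-6.88, 26.08, -98.83, 374.55, -1419.53]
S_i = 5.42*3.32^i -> [5.42, 17.99, 59.74, 198.34, 658.49]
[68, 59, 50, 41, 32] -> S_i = 68 + -9*i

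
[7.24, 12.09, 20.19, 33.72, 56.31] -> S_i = 7.24*1.67^i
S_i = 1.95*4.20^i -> [1.95, 8.19, 34.4, 144.47, 606.78]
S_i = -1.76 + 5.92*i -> [-1.76, 4.16, 10.08, 16.0, 21.92]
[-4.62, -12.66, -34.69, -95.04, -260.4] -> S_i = -4.62*2.74^i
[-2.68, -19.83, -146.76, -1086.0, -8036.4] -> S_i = -2.68*7.40^i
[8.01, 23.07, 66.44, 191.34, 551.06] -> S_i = 8.01*2.88^i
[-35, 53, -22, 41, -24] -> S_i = Random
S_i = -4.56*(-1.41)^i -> [-4.56, 6.43, -9.07, 12.78, -18.02]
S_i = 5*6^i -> [5, 30, 180, 1080, 6480]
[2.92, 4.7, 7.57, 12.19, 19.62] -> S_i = 2.92*1.61^i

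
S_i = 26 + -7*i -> [26, 19, 12, 5, -2]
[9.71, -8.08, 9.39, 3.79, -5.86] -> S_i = Random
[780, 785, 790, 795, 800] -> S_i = 780 + 5*i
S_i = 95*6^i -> [95, 570, 3420, 20520, 123120]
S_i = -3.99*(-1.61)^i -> [-3.99, 6.42, -10.34, 16.65, -26.81]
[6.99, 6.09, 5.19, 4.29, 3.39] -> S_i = 6.99 + -0.90*i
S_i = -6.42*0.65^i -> [-6.42, -4.17, -2.71, -1.76, -1.15]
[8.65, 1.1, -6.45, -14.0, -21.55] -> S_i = 8.65 + -7.55*i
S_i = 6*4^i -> [6, 24, 96, 384, 1536]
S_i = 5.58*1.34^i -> [5.58, 7.48, 10.02, 13.43, 17.99]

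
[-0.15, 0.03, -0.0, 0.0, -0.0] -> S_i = -0.15*(-0.17)^i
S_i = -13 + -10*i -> [-13, -23, -33, -43, -53]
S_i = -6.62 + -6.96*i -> [-6.62, -13.58, -20.54, -27.5, -34.46]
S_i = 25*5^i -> [25, 125, 625, 3125, 15625]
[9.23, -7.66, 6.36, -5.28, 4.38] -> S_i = 9.23*(-0.83)^i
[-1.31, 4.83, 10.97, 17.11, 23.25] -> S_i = -1.31 + 6.14*i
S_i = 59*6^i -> [59, 354, 2124, 12744, 76464]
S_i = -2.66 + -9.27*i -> [-2.66, -11.93, -21.2, -30.47, -39.74]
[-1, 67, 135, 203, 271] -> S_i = -1 + 68*i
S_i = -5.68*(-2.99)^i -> [-5.68, 16.98, -50.78, 151.83, -453.98]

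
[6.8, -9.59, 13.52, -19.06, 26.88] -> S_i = 6.80*(-1.41)^i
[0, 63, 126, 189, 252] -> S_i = 0 + 63*i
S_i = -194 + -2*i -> [-194, -196, -198, -200, -202]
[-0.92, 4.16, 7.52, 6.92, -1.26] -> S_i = Random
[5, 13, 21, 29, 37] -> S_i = 5 + 8*i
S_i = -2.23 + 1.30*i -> [-2.23, -0.93, 0.37, 1.67, 2.97]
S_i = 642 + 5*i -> [642, 647, 652, 657, 662]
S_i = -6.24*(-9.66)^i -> [-6.24, 60.28, -582.29, 5624.92, -54336.68]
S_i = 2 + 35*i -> [2, 37, 72, 107, 142]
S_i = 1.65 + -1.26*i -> [1.65, 0.39, -0.87, -2.13, -3.39]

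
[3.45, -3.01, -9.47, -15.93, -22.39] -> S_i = 3.45 + -6.46*i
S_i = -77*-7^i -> [-77, 539, -3773, 26411, -184877]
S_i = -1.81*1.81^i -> [-1.81, -3.28, -5.93, -10.73, -19.43]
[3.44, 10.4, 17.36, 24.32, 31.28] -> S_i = 3.44 + 6.96*i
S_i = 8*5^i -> [8, 40, 200, 1000, 5000]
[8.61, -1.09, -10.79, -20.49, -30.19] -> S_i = 8.61 + -9.70*i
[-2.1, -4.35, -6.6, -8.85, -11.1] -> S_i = -2.10 + -2.25*i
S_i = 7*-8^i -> [7, -56, 448, -3584, 28672]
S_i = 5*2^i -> [5, 10, 20, 40, 80]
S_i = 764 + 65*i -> [764, 829, 894, 959, 1024]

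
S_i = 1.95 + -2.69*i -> [1.95, -0.74, -3.43, -6.12, -8.81]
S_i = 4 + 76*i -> [4, 80, 156, 232, 308]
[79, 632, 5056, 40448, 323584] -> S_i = 79*8^i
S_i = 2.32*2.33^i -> [2.32, 5.41, 12.6, 29.35, 68.38]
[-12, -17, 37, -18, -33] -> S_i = Random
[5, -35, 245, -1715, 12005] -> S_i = 5*-7^i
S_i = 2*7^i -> [2, 14, 98, 686, 4802]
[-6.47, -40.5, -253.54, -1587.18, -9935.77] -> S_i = -6.47*6.26^i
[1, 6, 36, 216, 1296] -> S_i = 1*6^i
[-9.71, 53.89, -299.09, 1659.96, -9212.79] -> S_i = -9.71*(-5.55)^i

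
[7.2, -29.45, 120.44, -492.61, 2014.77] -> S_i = 7.20*(-4.09)^i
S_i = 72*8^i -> [72, 576, 4608, 36864, 294912]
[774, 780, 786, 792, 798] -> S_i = 774 + 6*i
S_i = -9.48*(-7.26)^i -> [-9.48, 68.82, -499.67, 3627.59, -26336.3]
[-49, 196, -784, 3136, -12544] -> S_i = -49*-4^i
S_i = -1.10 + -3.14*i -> [-1.1, -4.24, -7.38, -10.52, -13.66]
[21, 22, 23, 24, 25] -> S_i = 21 + 1*i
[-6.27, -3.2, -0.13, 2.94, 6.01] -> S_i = -6.27 + 3.07*i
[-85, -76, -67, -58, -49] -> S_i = -85 + 9*i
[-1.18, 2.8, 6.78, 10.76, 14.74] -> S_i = -1.18 + 3.98*i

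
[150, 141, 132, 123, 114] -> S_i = 150 + -9*i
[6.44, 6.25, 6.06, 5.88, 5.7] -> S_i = 6.44*0.97^i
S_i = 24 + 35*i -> [24, 59, 94, 129, 164]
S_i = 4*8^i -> [4, 32, 256, 2048, 16384]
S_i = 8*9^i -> [8, 72, 648, 5832, 52488]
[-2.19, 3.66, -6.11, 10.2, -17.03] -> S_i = -2.19*(-1.67)^i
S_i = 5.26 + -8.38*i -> [5.26, -3.12, -11.5, -19.88, -28.26]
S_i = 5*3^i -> [5, 15, 45, 135, 405]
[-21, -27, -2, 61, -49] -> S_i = Random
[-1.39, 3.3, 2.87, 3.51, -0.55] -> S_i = Random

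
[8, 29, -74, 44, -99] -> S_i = Random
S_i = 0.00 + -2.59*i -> [0.0, -2.59, -5.18, -7.77, -10.36]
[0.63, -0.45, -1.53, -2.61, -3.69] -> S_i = 0.63 + -1.08*i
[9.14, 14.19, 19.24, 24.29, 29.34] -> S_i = 9.14 + 5.05*i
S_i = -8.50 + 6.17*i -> [-8.5, -2.33, 3.84, 10.01, 16.18]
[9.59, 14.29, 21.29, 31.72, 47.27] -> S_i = 9.59*1.49^i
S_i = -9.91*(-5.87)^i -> [-9.91, 58.17, -341.47, 2004.42, -11765.92]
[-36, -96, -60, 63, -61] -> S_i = Random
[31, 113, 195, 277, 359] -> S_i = 31 + 82*i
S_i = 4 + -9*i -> [4, -5, -14, -23, -32]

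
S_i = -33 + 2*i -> [-33, -31, -29, -27, -25]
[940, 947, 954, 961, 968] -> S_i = 940 + 7*i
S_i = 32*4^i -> [32, 128, 512, 2048, 8192]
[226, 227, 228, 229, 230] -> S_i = 226 + 1*i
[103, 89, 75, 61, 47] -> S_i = 103 + -14*i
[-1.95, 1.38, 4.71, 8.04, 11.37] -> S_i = -1.95 + 3.33*i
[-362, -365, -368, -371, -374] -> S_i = -362 + -3*i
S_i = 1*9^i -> [1, 9, 81, 729, 6561]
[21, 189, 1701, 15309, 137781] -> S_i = 21*9^i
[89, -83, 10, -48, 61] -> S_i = Random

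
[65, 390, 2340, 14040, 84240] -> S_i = 65*6^i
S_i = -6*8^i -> [-6, -48, -384, -3072, -24576]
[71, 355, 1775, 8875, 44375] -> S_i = 71*5^i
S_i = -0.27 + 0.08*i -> [-0.27, -0.19, -0.11, -0.03, 0.05]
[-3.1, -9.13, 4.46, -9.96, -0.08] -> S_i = Random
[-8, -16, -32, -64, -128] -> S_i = -8*2^i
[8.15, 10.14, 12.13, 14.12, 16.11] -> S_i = 8.15 + 1.99*i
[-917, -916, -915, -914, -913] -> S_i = -917 + 1*i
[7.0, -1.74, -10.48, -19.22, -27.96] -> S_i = 7.00 + -8.74*i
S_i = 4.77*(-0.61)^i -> [4.77, -2.91, 1.77, -1.08, 0.66]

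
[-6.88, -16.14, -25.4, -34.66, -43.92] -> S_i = -6.88 + -9.26*i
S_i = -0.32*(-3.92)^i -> [-0.32, 1.25, -4.92, 19.28, -75.56]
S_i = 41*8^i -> [41, 328, 2624, 20992, 167936]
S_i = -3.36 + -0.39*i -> [-3.36, -3.75, -4.14, -4.53, -4.92]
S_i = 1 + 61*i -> [1, 62, 123, 184, 245]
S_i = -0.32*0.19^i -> [-0.32, -0.06, -0.01, -0.0, -0.0]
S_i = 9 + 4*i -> [9, 13, 17, 21, 25]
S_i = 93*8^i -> [93, 744, 5952, 47616, 380928]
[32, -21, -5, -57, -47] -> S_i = Random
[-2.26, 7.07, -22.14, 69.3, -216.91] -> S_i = -2.26*(-3.13)^i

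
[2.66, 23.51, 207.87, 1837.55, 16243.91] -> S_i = 2.66*8.84^i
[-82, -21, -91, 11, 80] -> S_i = Random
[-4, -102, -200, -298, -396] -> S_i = -4 + -98*i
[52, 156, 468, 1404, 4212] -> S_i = 52*3^i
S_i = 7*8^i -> [7, 56, 448, 3584, 28672]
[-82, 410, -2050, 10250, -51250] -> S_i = -82*-5^i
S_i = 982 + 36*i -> [982, 1018, 1054, 1090, 1126]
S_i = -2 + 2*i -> [-2, 0, 2, 4, 6]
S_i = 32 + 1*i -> [32, 33, 34, 35, 36]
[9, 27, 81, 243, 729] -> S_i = 9*3^i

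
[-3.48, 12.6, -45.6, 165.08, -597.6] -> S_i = -3.48*(-3.62)^i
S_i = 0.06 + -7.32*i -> [0.06, -7.26, -14.58, -21.9, -29.22]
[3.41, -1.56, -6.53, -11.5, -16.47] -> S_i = 3.41 + -4.97*i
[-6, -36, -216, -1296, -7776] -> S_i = -6*6^i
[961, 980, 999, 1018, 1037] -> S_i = 961 + 19*i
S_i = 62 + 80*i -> [62, 142, 222, 302, 382]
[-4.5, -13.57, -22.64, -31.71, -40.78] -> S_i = -4.50 + -9.07*i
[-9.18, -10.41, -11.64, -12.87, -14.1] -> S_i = -9.18 + -1.23*i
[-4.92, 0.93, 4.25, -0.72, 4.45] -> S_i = Random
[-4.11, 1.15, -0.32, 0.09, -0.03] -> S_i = -4.11*(-0.28)^i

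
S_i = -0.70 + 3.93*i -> [-0.7, 3.23, 7.16, 11.09, 15.02]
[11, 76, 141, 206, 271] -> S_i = 11 + 65*i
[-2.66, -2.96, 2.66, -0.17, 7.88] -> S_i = Random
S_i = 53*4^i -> [53, 212, 848, 3392, 13568]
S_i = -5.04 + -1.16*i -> [-5.04, -6.2, -7.36, -8.52, -9.68]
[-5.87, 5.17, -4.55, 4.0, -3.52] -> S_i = -5.87*(-0.88)^i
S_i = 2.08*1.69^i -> [2.08, 3.52, 5.94, 10.04, 16.97]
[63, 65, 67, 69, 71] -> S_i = 63 + 2*i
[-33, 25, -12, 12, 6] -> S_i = Random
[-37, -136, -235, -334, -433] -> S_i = -37 + -99*i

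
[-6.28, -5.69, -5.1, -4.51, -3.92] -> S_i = -6.28 + 0.59*i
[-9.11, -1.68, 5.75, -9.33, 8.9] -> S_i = Random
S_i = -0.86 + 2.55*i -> [-0.86, 1.69, 4.24, 6.79, 9.34]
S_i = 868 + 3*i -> [868, 871, 874, 877, 880]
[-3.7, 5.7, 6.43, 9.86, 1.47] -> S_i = Random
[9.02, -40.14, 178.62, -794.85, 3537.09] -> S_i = 9.02*(-4.45)^i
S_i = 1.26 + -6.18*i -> [1.26, -4.92, -11.1, -17.28, -23.46]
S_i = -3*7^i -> [-3, -21, -147, -1029, -7203]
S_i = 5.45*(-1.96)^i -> [5.45, -10.68, 20.94, -41.04, 80.43]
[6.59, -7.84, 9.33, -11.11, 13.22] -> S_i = 6.59*(-1.19)^i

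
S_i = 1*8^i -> [1, 8, 64, 512, 4096]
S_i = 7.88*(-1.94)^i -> [7.88, -15.29, 29.66, -57.53, 111.62]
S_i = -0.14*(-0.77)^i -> [-0.14, 0.11, -0.08, 0.06, -0.05]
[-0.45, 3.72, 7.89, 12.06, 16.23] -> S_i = -0.45 + 4.17*i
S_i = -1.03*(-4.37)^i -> [-1.03, 4.5, -19.67, 85.96, -375.63]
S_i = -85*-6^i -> [-85, 510, -3060, 18360, -110160]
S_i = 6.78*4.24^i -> [6.78, 28.75, 121.89, 516.81, 2191.26]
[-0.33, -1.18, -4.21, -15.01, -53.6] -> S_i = -0.33*3.57^i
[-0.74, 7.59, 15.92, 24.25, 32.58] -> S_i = -0.74 + 8.33*i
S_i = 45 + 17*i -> [45, 62, 79, 96, 113]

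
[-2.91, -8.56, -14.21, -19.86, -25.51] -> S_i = -2.91 + -5.65*i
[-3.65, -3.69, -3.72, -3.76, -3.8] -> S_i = -3.65*1.01^i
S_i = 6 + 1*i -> [6, 7, 8, 9, 10]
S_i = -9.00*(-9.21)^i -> [-9.0, 82.89, -763.42, 7031.07, -64756.15]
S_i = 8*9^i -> [8, 72, 648, 5832, 52488]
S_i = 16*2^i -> [16, 32, 64, 128, 256]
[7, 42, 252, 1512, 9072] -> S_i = 7*6^i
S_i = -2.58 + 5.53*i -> [-2.58, 2.95, 8.48, 14.01, 19.54]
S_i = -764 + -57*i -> [-764, -821, -878, -935, -992]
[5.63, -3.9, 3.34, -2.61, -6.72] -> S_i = Random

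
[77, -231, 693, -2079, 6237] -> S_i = 77*-3^i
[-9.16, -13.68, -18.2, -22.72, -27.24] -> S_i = -9.16 + -4.52*i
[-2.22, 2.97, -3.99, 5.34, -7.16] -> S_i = -2.22*(-1.34)^i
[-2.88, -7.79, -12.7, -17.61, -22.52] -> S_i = -2.88 + -4.91*i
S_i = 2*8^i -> [2, 16, 128, 1024, 8192]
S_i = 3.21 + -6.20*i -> [3.21, -2.99, -9.19, -15.39, -21.59]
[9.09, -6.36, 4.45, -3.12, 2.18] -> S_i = 9.09*(-0.70)^i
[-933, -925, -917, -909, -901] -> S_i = -933 + 8*i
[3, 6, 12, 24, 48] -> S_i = 3*2^i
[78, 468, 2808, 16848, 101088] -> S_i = 78*6^i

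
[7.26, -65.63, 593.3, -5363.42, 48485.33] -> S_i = 7.26*(-9.04)^i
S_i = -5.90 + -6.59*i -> [-5.9, -12.49, -19.08, -25.67, -32.26]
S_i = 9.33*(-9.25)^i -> [9.33, -86.3, 798.3, -7384.26, 68304.38]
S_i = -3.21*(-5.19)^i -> [-3.21, 16.66, -86.46, 448.75, -2329.03]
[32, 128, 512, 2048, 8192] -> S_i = 32*4^i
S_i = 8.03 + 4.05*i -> [8.03, 12.08, 16.13, 20.18, 24.23]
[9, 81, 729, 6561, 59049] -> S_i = 9*9^i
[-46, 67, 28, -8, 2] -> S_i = Random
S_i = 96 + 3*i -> [96, 99, 102, 105, 108]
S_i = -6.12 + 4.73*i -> [-6.12, -1.39, 3.34, 8.07, 12.8]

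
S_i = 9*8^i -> [9, 72, 576, 4608, 36864]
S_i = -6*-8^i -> [-6, 48, -384, 3072, -24576]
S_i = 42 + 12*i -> [42, 54, 66, 78, 90]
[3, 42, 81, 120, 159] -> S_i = 3 + 39*i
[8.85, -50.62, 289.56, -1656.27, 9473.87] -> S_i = 8.85*(-5.72)^i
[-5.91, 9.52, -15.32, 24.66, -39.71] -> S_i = -5.91*(-1.61)^i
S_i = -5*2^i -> [-5, -10, -20, -40, -80]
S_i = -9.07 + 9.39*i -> [-9.07, 0.32, 9.71, 19.1, 28.49]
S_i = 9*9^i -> [9, 81, 729, 6561, 59049]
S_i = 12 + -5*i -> [12, 7, 2, -3, -8]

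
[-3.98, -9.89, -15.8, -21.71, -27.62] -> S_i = -3.98 + -5.91*i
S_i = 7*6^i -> [7, 42, 252, 1512, 9072]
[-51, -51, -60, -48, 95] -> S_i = Random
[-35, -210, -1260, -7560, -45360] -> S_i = -35*6^i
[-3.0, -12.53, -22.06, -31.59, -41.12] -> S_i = -3.00 + -9.53*i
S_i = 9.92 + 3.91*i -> [9.92, 13.83, 17.74, 21.65, 25.56]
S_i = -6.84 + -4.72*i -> [-6.84, -11.56, -16.28, -21.0, -25.72]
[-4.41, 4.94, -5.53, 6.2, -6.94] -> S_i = -4.41*(-1.12)^i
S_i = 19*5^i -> [19, 95, 475, 2375, 11875]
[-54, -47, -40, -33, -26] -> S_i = -54 + 7*i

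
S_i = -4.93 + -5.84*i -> [-4.93, -10.77, -16.61, -22.45, -28.29]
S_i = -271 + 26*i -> [-271, -245, -219, -193, -167]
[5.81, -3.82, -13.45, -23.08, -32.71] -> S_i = 5.81 + -9.63*i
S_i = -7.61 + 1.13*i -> [-7.61, -6.48, -5.35, -4.22, -3.09]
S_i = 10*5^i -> [10, 50, 250, 1250, 6250]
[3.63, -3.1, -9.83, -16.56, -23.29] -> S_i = 3.63 + -6.73*i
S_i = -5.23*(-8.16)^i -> [-5.23, 42.68, -348.24, 2841.66, -23187.95]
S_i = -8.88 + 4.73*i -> [-8.88, -4.15, 0.58, 5.31, 10.04]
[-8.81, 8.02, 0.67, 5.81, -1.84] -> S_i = Random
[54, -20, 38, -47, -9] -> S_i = Random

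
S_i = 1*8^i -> [1, 8, 64, 512, 4096]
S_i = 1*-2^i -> [1, -2, 4, -8, 16]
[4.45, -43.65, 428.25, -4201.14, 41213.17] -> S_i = 4.45*(-9.81)^i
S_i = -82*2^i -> [-82, -164, -328, -656, -1312]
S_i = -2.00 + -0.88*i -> [-2.0, -2.88, -3.76, -4.64, -5.52]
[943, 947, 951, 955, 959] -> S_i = 943 + 4*i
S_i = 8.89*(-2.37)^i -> [8.89, -21.07, 49.93, -118.34, 280.48]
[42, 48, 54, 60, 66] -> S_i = 42 + 6*i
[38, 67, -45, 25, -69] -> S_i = Random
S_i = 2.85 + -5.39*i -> [2.85, -2.54, -7.93, -13.32, -18.71]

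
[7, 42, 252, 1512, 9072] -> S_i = 7*6^i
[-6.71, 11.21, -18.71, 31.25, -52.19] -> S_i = -6.71*(-1.67)^i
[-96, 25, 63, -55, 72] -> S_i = Random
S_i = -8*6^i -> [-8, -48, -288, -1728, -10368]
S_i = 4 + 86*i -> [4, 90, 176, 262, 348]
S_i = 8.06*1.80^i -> [8.06, 14.51, 26.11, 47.01, 84.61]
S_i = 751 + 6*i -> [751, 757, 763, 769, 775]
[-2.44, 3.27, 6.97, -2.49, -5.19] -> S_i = Random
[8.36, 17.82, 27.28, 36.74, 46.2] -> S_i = 8.36 + 9.46*i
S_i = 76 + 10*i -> [76, 86, 96, 106, 116]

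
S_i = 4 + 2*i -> [4, 6, 8, 10, 12]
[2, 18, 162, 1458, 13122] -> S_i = 2*9^i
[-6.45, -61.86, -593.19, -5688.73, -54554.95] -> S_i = -6.45*9.59^i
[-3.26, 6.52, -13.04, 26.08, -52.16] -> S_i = -3.26*(-2.00)^i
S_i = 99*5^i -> [99, 495, 2475, 12375, 61875]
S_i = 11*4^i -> [11, 44, 176, 704, 2816]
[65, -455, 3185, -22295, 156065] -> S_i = 65*-7^i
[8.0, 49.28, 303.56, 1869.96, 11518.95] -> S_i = 8.00*6.16^i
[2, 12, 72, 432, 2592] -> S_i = 2*6^i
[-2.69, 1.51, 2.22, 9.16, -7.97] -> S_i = Random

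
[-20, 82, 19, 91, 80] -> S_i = Random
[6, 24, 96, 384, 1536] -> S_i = 6*4^i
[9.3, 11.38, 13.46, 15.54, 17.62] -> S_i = 9.30 + 2.08*i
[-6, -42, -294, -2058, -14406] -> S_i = -6*7^i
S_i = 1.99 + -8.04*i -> [1.99, -6.05, -14.09, -22.13, -30.17]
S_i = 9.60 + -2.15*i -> [9.6, 7.45, 5.3, 3.15, 1.0]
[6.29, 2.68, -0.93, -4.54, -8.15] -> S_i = 6.29 + -3.61*i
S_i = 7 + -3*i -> [7, 4, 1, -2, -5]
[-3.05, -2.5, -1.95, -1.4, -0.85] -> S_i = -3.05 + 0.55*i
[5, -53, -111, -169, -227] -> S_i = 5 + -58*i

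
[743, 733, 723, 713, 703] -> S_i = 743 + -10*i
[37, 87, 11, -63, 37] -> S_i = Random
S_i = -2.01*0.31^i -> [-2.01, -0.62, -0.19, -0.06, -0.02]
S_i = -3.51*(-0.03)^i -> [-3.51, 0.11, -0.0, 0.0, -0.0]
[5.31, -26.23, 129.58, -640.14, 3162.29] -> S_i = 5.31*(-4.94)^i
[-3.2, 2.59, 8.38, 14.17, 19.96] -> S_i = -3.20 + 5.79*i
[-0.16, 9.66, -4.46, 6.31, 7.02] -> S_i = Random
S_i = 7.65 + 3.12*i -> [7.65, 10.77, 13.89, 17.01, 20.13]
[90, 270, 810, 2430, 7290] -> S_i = 90*3^i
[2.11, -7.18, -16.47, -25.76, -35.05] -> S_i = 2.11 + -9.29*i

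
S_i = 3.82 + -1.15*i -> [3.82, 2.67, 1.52, 0.37, -0.78]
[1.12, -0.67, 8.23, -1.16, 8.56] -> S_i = Random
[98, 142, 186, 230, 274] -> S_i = 98 + 44*i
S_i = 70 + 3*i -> [70, 73, 76, 79, 82]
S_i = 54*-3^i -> [54, -162, 486, -1458, 4374]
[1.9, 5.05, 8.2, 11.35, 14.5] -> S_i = 1.90 + 3.15*i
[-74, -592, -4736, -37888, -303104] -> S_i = -74*8^i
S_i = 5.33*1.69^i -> [5.33, 9.01, 15.22, 25.73, 43.48]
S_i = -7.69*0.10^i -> [-7.69, -0.77, -0.08, -0.01, -0.0]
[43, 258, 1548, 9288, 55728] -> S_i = 43*6^i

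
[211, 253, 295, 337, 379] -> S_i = 211 + 42*i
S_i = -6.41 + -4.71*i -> [-6.41, -11.12, -15.83, -20.54, -25.25]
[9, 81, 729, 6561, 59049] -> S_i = 9*9^i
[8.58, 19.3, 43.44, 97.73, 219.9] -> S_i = 8.58*2.25^i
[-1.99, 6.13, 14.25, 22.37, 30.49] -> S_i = -1.99 + 8.12*i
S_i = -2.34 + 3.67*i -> [-2.34, 1.33, 5.0, 8.67, 12.34]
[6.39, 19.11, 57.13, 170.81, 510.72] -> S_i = 6.39*2.99^i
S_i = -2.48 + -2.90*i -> [-2.48, -5.38, -8.28, -11.18, -14.08]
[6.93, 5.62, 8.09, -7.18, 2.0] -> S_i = Random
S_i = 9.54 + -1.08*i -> [9.54, 8.46, 7.38, 6.3, 5.22]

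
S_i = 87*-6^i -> [87, -522, 3132, -18792, 112752]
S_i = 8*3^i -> [8, 24, 72, 216, 648]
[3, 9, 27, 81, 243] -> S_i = 3*3^i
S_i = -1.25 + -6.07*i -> [-1.25, -7.32, -13.39, -19.46, -25.53]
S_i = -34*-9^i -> [-34, 306, -2754, 24786, -223074]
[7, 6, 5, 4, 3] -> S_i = 7 + -1*i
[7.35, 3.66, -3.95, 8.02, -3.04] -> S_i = Random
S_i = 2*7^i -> [2, 14, 98, 686, 4802]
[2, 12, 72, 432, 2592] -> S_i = 2*6^i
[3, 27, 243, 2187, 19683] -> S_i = 3*9^i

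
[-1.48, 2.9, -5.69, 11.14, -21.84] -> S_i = -1.48*(-1.96)^i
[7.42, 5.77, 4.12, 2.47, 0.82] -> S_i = 7.42 + -1.65*i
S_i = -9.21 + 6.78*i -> [-9.21, -2.43, 4.35, 11.13, 17.91]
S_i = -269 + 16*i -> [-269, -253, -237, -221, -205]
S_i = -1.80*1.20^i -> [-1.8, -2.16, -2.59, -3.11, -3.73]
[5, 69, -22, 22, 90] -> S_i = Random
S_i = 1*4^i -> [1, 4, 16, 64, 256]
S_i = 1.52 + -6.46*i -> [1.52, -4.94, -11.4, -17.86, -24.32]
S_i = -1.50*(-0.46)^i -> [-1.5, 0.69, -0.32, 0.15, -0.07]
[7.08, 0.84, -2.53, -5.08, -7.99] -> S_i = Random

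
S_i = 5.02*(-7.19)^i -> [5.02, -36.09, 259.51, -1865.91, 13415.88]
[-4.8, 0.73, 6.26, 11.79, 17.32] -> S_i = -4.80 + 5.53*i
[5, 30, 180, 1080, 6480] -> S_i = 5*6^i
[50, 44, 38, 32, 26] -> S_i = 50 + -6*i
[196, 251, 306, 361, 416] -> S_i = 196 + 55*i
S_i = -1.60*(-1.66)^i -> [-1.6, 2.66, -4.41, 7.32, -12.15]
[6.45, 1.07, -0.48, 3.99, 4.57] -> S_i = Random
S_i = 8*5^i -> [8, 40, 200, 1000, 5000]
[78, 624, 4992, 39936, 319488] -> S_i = 78*8^i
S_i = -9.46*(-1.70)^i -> [-9.46, 16.08, -27.34, 46.48, -79.01]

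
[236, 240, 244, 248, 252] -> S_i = 236 + 4*i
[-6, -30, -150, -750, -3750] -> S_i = -6*5^i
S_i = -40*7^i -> [-40, -280, -1960, -13720, -96040]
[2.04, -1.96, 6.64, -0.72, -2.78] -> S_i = Random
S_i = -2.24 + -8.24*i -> [-2.24, -10.48, -18.72, -26.96, -35.2]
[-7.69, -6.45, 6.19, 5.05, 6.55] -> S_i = Random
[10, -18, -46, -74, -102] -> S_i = 10 + -28*i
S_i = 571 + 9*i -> [571, 580, 589, 598, 607]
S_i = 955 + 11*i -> [955, 966, 977, 988, 999]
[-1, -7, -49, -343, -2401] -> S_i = -1*7^i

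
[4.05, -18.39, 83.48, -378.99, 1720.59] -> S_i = 4.05*(-4.54)^i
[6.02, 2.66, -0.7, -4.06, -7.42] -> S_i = 6.02 + -3.36*i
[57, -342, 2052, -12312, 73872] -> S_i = 57*-6^i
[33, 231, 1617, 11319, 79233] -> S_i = 33*7^i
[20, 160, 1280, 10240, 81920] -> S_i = 20*8^i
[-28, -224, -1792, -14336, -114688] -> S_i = -28*8^i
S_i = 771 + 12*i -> [771, 783, 795, 807, 819]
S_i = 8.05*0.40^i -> [8.05, 3.22, 1.29, 0.52, 0.21]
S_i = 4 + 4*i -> [4, 8, 12, 16, 20]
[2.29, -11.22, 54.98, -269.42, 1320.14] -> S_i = 2.29*(-4.90)^i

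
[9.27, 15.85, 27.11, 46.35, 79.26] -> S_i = 9.27*1.71^i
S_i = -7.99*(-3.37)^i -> [-7.99, 26.93, -90.74, 305.8, -1030.54]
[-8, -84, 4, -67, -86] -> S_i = Random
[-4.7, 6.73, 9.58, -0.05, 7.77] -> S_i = Random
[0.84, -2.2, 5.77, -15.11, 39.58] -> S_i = 0.84*(-2.62)^i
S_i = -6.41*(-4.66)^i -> [-6.41, 29.87, -139.2, 648.66, -3022.75]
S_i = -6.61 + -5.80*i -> [-6.61, -12.41, -18.21, -24.01, -29.81]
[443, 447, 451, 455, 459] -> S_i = 443 + 4*i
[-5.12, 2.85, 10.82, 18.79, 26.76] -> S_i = -5.12 + 7.97*i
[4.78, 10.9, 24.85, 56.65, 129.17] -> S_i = 4.78*2.28^i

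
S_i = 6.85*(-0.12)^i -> [6.85, -0.82, 0.1, -0.01, 0.0]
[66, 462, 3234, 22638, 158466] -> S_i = 66*7^i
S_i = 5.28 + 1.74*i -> [5.28, 7.02, 8.76, 10.5, 12.24]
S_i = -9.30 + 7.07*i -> [-9.3, -2.23, 4.84, 11.91, 18.98]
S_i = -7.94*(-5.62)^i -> [-7.94, 44.62, -250.78, 1409.38, -7920.74]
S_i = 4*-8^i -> [4, -32, 256, -2048, 16384]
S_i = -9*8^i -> [-9, -72, -576, -4608, -36864]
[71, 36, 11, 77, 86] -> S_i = Random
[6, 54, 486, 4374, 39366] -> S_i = 6*9^i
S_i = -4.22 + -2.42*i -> [-4.22, -6.64, -9.06, -11.48, -13.9]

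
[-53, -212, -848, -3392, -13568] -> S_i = -53*4^i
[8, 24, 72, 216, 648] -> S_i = 8*3^i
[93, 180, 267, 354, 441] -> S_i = 93 + 87*i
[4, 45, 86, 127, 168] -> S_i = 4 + 41*i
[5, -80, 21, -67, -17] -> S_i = Random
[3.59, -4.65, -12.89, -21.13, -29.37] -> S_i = 3.59 + -8.24*i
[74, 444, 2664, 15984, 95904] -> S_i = 74*6^i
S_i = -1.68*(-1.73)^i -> [-1.68, 2.91, -5.03, 8.7, -15.05]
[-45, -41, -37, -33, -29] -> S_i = -45 + 4*i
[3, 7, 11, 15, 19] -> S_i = 3 + 4*i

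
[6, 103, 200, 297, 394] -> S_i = 6 + 97*i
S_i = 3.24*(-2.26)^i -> [3.24, -7.32, 16.55, -37.4, 84.52]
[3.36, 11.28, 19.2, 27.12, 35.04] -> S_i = 3.36 + 7.92*i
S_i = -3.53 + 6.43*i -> [-3.53, 2.9, 9.33, 15.76, 22.19]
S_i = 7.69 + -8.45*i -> [7.69, -0.76, -9.21, -17.66, -26.11]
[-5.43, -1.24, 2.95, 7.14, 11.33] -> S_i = -5.43 + 4.19*i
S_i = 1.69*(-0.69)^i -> [1.69, -1.17, 0.8, -0.56, 0.38]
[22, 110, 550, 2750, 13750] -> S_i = 22*5^i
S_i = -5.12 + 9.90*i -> [-5.12, 4.78, 14.68, 24.58, 34.48]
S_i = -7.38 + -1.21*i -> [-7.38, -8.59, -9.8, -11.01, -12.22]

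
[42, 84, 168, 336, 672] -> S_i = 42*2^i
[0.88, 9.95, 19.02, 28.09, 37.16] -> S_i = 0.88 + 9.07*i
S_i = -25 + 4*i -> [-25, -21, -17, -13, -9]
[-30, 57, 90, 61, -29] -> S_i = Random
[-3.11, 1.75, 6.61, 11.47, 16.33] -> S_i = -3.11 + 4.86*i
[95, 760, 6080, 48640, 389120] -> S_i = 95*8^i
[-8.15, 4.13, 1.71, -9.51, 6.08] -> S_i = Random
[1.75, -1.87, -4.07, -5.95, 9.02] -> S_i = Random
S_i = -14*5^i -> [-14, -70, -350, -1750, -8750]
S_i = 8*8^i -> [8, 64, 512, 4096, 32768]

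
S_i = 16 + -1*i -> [16, 15, 14, 13, 12]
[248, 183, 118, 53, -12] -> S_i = 248 + -65*i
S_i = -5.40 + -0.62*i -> [-5.4, -6.02, -6.64, -7.26, -7.88]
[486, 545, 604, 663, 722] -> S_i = 486 + 59*i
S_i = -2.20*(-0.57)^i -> [-2.2, 1.25, -0.71, 0.41, -0.23]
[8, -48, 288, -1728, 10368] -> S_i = 8*-6^i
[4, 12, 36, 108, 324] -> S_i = 4*3^i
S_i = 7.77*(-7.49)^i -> [7.77, -58.2, 435.9, -3264.87, 24453.91]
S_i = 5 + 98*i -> [5, 103, 201, 299, 397]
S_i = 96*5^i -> [96, 480, 2400, 12000, 60000]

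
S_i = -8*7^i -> [-8, -56, -392, -2744, -19208]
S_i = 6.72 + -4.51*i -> [6.72, 2.21, -2.3, -6.81, -11.32]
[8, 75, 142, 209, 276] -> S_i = 8 + 67*i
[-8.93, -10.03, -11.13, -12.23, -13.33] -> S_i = -8.93 + -1.10*i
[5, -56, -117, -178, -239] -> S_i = 5 + -61*i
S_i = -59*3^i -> [-59, -177, -531, -1593, -4779]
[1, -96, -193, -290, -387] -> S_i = 1 + -97*i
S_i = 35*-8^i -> [35, -280, 2240, -17920, 143360]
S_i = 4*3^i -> [4, 12, 36, 108, 324]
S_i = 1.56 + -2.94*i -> [1.56, -1.38, -4.32, -7.26, -10.2]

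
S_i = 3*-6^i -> [3, -18, 108, -648, 3888]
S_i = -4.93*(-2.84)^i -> [-4.93, 14.0, -39.76, 112.93, -320.72]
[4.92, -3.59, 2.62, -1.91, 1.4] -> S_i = 4.92*(-0.73)^i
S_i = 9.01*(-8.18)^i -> [9.01, -73.7, 602.88, -4931.56, 40340.2]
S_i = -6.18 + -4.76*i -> [-6.18, -10.94, -15.7, -20.46, -25.22]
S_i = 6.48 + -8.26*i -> [6.48, -1.78, -10.04, -18.3, -26.56]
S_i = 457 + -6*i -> [457, 451, 445, 439, 433]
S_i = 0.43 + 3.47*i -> [0.43, 3.9, 7.37, 10.84, 14.31]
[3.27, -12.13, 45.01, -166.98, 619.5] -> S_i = 3.27*(-3.71)^i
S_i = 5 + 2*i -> [5, 7, 9, 11, 13]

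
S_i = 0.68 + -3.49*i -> [0.68, -2.81, -6.3, -9.79, -13.28]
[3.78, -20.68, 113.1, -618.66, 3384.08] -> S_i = 3.78*(-5.47)^i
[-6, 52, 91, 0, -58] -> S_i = Random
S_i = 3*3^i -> [3, 9, 27, 81, 243]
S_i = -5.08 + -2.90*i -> [-5.08, -7.98, -10.88, -13.78, -16.68]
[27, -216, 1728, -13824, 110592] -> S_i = 27*-8^i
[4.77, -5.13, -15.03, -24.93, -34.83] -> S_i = 4.77 + -9.90*i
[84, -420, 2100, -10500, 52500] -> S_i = 84*-5^i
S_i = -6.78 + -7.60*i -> [-6.78, -14.38, -21.98, -29.58, -37.18]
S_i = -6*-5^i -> [-6, 30, -150, 750, -3750]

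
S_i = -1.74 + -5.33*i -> [-1.74, -7.07, -12.4, -17.73, -23.06]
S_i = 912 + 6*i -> [912, 918, 924, 930, 936]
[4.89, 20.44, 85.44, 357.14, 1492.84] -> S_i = 4.89*4.18^i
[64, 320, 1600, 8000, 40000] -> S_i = 64*5^i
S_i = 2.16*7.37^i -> [2.16, 15.92, 117.32, 864.68, 6372.7]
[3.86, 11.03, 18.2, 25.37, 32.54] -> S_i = 3.86 + 7.17*i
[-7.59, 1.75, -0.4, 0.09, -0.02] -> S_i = -7.59*(-0.23)^i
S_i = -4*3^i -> [-4, -12, -36, -108, -324]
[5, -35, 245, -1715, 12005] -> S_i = 5*-7^i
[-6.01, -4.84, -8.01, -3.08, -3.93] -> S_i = Random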